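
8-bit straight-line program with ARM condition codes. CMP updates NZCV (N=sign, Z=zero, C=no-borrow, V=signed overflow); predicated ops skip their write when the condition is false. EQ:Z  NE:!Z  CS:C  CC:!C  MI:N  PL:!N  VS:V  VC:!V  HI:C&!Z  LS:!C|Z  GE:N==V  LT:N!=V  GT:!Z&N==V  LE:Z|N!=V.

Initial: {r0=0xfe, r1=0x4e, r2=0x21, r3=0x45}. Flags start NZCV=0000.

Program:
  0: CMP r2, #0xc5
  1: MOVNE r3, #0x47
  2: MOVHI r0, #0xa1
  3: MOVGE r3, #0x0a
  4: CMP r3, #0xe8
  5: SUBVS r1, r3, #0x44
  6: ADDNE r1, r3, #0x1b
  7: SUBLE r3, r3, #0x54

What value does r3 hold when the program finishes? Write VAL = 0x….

0: ✓ CMP  NZCV=0000
1: ✓ MOVNE  r3←0x47
2: · MOVHI
3: ✓ MOVGE  r3←0x0a
4: ✓ CMP  NZCV=0000
5: · SUBVS
6: ✓ ADDNE  r1←0x25
7: · SUBLE

VAL = 0x0a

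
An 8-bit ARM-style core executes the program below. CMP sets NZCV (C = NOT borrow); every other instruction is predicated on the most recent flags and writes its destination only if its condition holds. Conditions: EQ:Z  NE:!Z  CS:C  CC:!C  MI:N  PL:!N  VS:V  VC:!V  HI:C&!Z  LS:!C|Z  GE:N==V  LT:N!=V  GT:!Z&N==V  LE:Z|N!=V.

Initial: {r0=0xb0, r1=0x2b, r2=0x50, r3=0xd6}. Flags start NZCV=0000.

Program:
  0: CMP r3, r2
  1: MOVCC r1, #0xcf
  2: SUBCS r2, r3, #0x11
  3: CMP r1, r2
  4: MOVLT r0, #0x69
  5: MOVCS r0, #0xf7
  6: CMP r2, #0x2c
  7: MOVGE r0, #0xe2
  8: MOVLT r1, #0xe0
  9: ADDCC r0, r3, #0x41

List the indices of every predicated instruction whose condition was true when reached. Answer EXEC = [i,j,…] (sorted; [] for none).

0: ✓ CMP  NZCV=1010
1: · MOVCC
2: ✓ SUBCS  r2←0xc5
3: ✓ CMP  NZCV=0000
4: · MOVLT
5: · MOVCS
6: ✓ CMP  NZCV=1010
7: · MOVGE
8: ✓ MOVLT  r1←0xe0
9: · ADDCC

EXEC = [2,8]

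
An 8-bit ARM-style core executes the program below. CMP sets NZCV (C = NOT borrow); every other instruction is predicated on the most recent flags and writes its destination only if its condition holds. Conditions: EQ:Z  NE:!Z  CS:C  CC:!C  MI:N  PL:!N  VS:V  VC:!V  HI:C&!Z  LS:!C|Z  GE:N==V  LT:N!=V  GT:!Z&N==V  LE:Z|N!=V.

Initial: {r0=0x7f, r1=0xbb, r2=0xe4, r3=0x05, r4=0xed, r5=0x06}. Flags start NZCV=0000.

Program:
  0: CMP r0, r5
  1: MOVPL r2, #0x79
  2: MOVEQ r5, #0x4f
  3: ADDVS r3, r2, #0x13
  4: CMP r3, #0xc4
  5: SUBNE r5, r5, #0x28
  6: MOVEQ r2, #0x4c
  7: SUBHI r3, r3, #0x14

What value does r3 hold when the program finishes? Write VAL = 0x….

[0] flags=0010 → (cmp)
[1] flags=0010 PL?T → r2=0x79
[2] flags=0010 EQ?F → skip
[3] flags=0010 VS?F → skip
[4] flags=0000 → (cmp)
[5] flags=0000 NE?T → r5=0xde
[6] flags=0000 EQ?F → skip
[7] flags=0000 HI?F → skip

VAL = 0x05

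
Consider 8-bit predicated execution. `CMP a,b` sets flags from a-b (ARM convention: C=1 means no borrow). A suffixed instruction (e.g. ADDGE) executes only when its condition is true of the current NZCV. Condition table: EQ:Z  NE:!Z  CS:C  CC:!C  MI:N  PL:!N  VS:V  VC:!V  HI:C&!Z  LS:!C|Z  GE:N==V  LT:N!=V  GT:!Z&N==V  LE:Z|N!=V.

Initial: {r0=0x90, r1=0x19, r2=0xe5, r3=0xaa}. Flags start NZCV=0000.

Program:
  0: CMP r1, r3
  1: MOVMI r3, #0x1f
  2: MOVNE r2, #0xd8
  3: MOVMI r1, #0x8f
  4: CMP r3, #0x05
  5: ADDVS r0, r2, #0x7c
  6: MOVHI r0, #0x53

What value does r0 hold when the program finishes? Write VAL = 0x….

0: ✓ CMP  NZCV=0000
1: · MOVMI
2: ✓ MOVNE  r2←0xd8
3: · MOVMI
4: ✓ CMP  NZCV=1010
5: · ADDVS
6: ✓ MOVHI  r0←0x53

VAL = 0x53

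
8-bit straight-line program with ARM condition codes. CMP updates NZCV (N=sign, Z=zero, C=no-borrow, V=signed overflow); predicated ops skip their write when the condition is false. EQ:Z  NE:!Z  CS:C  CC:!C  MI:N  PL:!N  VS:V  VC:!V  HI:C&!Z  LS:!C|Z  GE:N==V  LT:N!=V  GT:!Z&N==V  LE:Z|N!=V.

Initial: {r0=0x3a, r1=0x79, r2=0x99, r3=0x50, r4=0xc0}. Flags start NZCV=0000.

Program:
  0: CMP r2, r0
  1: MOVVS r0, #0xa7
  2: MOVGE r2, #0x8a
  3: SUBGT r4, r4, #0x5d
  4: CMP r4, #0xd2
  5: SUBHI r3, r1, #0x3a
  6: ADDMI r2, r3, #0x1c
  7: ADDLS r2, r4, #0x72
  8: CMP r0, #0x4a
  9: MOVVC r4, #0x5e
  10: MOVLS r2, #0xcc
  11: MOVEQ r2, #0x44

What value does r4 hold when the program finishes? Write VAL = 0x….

[0] flags=0011 → (cmp)
[1] flags=0011 VS?T → r0=0xa7
[2] flags=0011 GE?F → skip
[3] flags=0011 GT?F → skip
[4] flags=1000 → (cmp)
[5] flags=1000 HI?F → skip
[6] flags=1000 MI?T → r2=0x6c
[7] flags=1000 LS?T → r2=0x32
[8] flags=0011 → (cmp)
[9] flags=0011 VC?F → skip
[10] flags=0011 LS?F → skip
[11] flags=0011 EQ?F → skip

VAL = 0xc0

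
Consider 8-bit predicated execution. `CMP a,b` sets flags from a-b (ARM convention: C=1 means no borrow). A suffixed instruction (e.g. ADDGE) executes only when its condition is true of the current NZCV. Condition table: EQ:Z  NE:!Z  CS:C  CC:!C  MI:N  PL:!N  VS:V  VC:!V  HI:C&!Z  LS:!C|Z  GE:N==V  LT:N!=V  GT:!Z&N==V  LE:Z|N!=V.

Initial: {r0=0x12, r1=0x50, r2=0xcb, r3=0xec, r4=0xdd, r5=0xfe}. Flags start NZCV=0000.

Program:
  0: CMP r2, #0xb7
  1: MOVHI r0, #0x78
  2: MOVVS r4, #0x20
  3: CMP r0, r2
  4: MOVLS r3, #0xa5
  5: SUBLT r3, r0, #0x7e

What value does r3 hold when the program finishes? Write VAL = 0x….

VAL = 0xa5

[0] flags=0010 → (cmp)
[1] flags=0010 HI?T → r0=0x78
[2] flags=0010 VS?F → skip
[3] flags=1001 → (cmp)
[4] flags=1001 LS?T → r3=0xa5
[5] flags=1001 LT?F → skip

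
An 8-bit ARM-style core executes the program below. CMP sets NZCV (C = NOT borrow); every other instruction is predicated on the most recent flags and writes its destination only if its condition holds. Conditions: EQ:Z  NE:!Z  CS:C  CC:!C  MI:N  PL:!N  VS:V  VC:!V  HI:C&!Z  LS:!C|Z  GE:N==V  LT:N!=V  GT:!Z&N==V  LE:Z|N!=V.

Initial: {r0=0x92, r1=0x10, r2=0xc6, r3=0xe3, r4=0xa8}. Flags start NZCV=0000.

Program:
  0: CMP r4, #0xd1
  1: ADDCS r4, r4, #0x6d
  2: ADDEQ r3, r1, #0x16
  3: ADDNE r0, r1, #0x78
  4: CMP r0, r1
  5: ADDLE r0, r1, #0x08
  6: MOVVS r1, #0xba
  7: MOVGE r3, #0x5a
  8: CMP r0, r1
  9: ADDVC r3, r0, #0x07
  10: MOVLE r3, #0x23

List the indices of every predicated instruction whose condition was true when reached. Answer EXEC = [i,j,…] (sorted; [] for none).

[0] flags=1000 → (cmp)
[1] flags=1000 CS?F → skip
[2] flags=1000 EQ?F → skip
[3] flags=1000 NE?T → r0=0x88
[4] flags=0011 → (cmp)
[5] flags=0011 LE?T → r0=0x18
[6] flags=0011 VS?T → r1=0xba
[7] flags=0011 GE?F → skip
[8] flags=0000 → (cmp)
[9] flags=0000 VC?T → r3=0x1f
[10] flags=0000 LE?F → skip

EXEC = [3,5,6,9]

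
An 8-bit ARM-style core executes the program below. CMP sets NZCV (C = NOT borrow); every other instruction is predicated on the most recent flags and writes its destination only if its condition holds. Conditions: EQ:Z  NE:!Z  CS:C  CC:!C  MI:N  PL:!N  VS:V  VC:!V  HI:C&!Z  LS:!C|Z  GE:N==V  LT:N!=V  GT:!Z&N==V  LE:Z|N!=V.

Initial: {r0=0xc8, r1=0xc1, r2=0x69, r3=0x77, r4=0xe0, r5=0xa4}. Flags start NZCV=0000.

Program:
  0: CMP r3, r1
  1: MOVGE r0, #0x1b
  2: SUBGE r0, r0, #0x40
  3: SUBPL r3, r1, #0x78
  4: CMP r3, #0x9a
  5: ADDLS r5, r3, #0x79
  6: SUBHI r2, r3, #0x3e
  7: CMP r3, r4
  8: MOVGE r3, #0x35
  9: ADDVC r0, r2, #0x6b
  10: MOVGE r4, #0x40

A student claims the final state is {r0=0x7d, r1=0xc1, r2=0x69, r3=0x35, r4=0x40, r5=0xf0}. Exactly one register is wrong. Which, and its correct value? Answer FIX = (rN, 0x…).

[0] flags=1001 → (cmp)
[1] flags=1001 GE?T → r0=0x1b
[2] flags=1001 GE?T → r0=0xdb
[3] flags=1001 PL?F → skip
[4] flags=1001 → (cmp)
[5] flags=1001 LS?T → r5=0xf0
[6] flags=1001 HI?F → skip
[7] flags=1001 → (cmp)
[8] flags=1001 GE?T → r3=0x35
[9] flags=1001 VC?F → skip
[10] flags=1001 GE?T → r4=0x40

FIX = (r0, 0xdb)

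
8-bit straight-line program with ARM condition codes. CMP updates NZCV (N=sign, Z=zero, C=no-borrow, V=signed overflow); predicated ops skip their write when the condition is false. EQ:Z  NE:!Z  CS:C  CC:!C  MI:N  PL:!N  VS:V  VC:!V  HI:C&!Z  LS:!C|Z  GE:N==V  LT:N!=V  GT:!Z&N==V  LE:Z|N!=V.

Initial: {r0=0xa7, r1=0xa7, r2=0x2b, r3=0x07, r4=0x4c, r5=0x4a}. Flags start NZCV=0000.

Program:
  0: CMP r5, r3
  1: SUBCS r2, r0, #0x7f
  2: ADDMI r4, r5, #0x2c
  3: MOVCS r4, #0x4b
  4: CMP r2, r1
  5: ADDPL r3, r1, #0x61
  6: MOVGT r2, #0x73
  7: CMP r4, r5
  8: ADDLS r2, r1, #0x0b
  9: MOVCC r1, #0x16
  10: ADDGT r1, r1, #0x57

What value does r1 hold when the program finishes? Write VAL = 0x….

VAL = 0xfe

0: ✓ CMP  NZCV=0010
1: ✓ SUBCS  r2←0x28
2: · ADDMI
3: ✓ MOVCS  r4←0x4b
4: ✓ CMP  NZCV=1001
5: · ADDPL
6: ✓ MOVGT  r2←0x73
7: ✓ CMP  NZCV=0010
8: · ADDLS
9: · MOVCC
10: ✓ ADDGT  r1←0xfe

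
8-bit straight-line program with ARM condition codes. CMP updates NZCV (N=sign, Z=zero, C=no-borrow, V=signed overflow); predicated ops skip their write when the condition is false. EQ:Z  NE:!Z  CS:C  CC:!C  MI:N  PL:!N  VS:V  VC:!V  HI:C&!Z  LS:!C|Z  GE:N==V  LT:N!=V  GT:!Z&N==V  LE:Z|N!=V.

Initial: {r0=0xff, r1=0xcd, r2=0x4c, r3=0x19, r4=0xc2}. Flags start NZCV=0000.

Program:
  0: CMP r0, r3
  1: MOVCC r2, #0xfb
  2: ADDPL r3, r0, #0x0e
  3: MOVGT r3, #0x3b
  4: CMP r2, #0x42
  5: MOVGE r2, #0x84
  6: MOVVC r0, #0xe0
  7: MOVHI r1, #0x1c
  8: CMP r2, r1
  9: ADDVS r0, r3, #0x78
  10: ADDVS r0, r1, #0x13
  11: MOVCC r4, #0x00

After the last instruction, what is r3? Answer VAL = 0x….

VAL = 0x19

0: ✓ CMP  NZCV=1010
1: · MOVCC
2: · ADDPL
3: · MOVGT
4: ✓ CMP  NZCV=0010
5: ✓ MOVGE  r2←0x84
6: ✓ MOVVC  r0←0xe0
7: ✓ MOVHI  r1←0x1c
8: ✓ CMP  NZCV=0011
9: ✓ ADDVS  r0←0x91
10: ✓ ADDVS  r0←0x2f
11: · MOVCC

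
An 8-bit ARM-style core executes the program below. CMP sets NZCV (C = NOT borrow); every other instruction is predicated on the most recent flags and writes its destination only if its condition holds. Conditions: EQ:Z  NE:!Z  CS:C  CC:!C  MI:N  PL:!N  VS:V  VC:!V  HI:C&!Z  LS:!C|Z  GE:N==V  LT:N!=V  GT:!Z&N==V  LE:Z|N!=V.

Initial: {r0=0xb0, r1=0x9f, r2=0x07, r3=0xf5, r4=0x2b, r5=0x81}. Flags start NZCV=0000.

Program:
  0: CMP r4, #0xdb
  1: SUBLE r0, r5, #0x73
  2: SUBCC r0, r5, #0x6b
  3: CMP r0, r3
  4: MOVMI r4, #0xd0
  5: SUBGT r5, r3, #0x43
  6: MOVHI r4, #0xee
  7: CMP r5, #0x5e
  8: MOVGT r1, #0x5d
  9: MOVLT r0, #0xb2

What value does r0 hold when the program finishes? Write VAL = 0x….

VAL = 0xb2

0: ✓ CMP  NZCV=0000
1: · SUBLE
2: ✓ SUBCC  r0←0x16
3: ✓ CMP  NZCV=0000
4: · MOVMI
5: ✓ SUBGT  r5←0xb2
6: · MOVHI
7: ✓ CMP  NZCV=0011
8: · MOVGT
9: ✓ MOVLT  r0←0xb2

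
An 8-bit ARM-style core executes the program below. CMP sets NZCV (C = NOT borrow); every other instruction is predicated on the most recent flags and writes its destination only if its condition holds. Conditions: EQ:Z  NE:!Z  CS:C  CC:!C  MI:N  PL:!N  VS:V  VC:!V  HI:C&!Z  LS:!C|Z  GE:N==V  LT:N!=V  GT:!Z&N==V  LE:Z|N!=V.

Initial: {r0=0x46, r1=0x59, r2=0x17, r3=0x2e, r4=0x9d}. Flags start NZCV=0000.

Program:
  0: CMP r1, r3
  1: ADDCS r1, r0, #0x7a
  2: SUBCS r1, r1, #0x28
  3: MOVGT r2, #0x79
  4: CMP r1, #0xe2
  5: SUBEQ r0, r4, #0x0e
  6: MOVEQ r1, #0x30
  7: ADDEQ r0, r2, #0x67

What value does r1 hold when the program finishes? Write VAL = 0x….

VAL = 0x98

0: ✓ CMP  NZCV=0010
1: ✓ ADDCS  r1←0xc0
2: ✓ SUBCS  r1←0x98
3: ✓ MOVGT  r2←0x79
4: ✓ CMP  NZCV=1000
5: · SUBEQ
6: · MOVEQ
7: · ADDEQ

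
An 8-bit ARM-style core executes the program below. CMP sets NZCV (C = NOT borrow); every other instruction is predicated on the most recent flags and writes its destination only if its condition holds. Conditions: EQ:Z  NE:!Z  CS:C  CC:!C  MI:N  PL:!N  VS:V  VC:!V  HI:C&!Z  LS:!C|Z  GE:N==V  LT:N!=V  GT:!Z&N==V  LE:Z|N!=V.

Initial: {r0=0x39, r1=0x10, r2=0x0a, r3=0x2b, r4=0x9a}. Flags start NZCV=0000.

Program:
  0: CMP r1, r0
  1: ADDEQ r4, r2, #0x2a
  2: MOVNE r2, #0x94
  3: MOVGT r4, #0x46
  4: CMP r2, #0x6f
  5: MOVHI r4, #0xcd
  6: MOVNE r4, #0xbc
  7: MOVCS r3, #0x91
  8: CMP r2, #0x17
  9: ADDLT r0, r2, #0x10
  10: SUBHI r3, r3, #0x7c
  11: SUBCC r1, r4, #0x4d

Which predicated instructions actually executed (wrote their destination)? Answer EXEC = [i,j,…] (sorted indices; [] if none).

EXEC = [2,5,6,7,9,10]

[0] flags=1000 → (cmp)
[1] flags=1000 EQ?F → skip
[2] flags=1000 NE?T → r2=0x94
[3] flags=1000 GT?F → skip
[4] flags=0011 → (cmp)
[5] flags=0011 HI?T → r4=0xcd
[6] flags=0011 NE?T → r4=0xbc
[7] flags=0011 CS?T → r3=0x91
[8] flags=0011 → (cmp)
[9] flags=0011 LT?T → r0=0xa4
[10] flags=0011 HI?T → r3=0x15
[11] flags=0011 CC?F → skip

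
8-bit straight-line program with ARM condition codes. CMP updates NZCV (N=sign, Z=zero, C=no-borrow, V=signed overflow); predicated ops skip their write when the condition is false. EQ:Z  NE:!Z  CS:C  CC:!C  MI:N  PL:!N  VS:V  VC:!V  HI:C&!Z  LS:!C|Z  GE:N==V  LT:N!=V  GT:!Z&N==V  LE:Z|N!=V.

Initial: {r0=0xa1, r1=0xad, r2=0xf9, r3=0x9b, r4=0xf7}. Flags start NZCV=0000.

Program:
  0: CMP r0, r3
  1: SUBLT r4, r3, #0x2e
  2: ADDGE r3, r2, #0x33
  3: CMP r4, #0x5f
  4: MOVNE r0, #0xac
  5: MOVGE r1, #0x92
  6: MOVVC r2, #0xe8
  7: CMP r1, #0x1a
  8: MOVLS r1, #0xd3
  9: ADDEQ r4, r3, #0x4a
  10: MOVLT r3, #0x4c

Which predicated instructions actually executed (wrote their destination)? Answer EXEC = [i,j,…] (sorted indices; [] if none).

0: ✓ CMP  NZCV=0010
1: · SUBLT
2: ✓ ADDGE  r3←0x2c
3: ✓ CMP  NZCV=1010
4: ✓ MOVNE  r0←0xac
5: · MOVGE
6: ✓ MOVVC  r2←0xe8
7: ✓ CMP  NZCV=1010
8: · MOVLS
9: · ADDEQ
10: ✓ MOVLT  r3←0x4c

EXEC = [2,4,6,10]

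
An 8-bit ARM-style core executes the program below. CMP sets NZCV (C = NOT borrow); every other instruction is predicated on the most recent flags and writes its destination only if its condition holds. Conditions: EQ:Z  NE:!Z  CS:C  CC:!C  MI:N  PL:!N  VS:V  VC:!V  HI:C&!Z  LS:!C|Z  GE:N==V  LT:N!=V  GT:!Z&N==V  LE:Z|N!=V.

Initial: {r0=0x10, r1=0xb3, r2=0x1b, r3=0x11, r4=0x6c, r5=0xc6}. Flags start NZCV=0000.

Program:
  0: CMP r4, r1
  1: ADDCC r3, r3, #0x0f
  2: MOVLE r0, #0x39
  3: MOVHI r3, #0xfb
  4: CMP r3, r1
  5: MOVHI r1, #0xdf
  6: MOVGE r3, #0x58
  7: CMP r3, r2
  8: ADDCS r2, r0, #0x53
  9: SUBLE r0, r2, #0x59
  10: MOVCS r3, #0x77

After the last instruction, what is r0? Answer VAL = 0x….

0: ✓ CMP  NZCV=1001
1: ✓ ADDCC  r3←0x20
2: · MOVLE
3: · MOVHI
4: ✓ CMP  NZCV=0000
5: · MOVHI
6: ✓ MOVGE  r3←0x58
7: ✓ CMP  NZCV=0010
8: ✓ ADDCS  r2←0x63
9: · SUBLE
10: ✓ MOVCS  r3←0x77

VAL = 0x10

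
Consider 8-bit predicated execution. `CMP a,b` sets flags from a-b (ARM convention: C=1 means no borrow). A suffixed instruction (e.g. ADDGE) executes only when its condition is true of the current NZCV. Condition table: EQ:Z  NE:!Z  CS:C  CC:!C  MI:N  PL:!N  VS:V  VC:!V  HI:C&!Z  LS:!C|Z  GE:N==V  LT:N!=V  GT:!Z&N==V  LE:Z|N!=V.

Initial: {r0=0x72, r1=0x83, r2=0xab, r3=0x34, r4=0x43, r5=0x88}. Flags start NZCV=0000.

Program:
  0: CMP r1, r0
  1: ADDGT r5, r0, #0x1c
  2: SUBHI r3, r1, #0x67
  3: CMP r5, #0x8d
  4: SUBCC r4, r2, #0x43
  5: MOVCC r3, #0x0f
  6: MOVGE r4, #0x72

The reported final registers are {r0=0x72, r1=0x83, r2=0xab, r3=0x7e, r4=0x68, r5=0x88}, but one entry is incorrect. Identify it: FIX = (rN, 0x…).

FIX = (r3, 0x0f)

[0] flags=0011 → (cmp)
[1] flags=0011 GT?F → skip
[2] flags=0011 HI?T → r3=0x1c
[3] flags=1000 → (cmp)
[4] flags=1000 CC?T → r4=0x68
[5] flags=1000 CC?T → r3=0x0f
[6] flags=1000 GE?F → skip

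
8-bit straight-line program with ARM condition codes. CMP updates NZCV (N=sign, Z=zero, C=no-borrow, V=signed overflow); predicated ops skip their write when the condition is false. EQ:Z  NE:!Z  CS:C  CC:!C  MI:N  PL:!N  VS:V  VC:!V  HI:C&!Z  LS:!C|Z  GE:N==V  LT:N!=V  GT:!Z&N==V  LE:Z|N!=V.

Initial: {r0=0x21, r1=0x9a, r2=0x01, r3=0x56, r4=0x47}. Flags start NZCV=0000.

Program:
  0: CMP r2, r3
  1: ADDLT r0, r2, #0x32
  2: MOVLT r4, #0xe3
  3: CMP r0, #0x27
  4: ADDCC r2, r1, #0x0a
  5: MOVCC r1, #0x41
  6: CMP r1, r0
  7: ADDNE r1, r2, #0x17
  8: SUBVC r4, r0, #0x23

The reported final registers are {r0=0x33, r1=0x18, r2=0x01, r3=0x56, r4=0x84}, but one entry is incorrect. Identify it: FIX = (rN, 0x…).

FIX = (r4, 0xe3)

[0] flags=1000 → (cmp)
[1] flags=1000 LT?T → r0=0x33
[2] flags=1000 LT?T → r4=0xe3
[3] flags=0010 → (cmp)
[4] flags=0010 CC?F → skip
[5] flags=0010 CC?F → skip
[6] flags=0011 → (cmp)
[7] flags=0011 NE?T → r1=0x18
[8] flags=0011 VC?F → skip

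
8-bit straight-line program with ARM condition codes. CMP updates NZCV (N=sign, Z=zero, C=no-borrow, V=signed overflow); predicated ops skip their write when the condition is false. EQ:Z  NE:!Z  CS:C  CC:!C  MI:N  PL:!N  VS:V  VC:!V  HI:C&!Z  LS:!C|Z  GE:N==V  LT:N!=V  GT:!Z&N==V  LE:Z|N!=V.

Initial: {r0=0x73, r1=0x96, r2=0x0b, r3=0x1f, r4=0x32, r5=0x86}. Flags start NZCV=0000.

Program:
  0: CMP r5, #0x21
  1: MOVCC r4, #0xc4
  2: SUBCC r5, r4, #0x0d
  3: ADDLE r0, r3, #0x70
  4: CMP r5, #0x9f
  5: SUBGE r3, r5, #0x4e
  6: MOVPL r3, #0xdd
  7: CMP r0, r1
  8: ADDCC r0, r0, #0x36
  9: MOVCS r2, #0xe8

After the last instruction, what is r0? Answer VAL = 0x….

[0] flags=0011 → (cmp)
[1] flags=0011 CC?F → skip
[2] flags=0011 CC?F → skip
[3] flags=0011 LE?T → r0=0x8f
[4] flags=1000 → (cmp)
[5] flags=1000 GE?F → skip
[6] flags=1000 PL?F → skip
[7] flags=1000 → (cmp)
[8] flags=1000 CC?T → r0=0xc5
[9] flags=1000 CS?F → skip

VAL = 0xc5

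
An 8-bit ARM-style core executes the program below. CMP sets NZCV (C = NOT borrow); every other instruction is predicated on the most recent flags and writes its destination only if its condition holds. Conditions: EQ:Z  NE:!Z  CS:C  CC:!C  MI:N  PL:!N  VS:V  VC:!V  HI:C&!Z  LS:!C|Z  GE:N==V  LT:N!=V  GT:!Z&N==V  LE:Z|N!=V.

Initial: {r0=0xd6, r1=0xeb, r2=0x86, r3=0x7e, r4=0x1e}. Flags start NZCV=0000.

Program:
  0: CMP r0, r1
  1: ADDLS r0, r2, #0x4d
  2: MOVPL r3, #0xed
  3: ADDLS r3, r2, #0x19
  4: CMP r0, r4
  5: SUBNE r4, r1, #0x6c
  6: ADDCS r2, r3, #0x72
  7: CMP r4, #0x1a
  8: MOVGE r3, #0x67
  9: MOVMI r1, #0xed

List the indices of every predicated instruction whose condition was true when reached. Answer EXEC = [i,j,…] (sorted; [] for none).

EXEC = [1,3,5,6,8]

0: ✓ CMP  NZCV=1000
1: ✓ ADDLS  r0←0xd3
2: · MOVPL
3: ✓ ADDLS  r3←0x9f
4: ✓ CMP  NZCV=1010
5: ✓ SUBNE  r4←0x7f
6: ✓ ADDCS  r2←0x11
7: ✓ CMP  NZCV=0010
8: ✓ MOVGE  r3←0x67
9: · MOVMI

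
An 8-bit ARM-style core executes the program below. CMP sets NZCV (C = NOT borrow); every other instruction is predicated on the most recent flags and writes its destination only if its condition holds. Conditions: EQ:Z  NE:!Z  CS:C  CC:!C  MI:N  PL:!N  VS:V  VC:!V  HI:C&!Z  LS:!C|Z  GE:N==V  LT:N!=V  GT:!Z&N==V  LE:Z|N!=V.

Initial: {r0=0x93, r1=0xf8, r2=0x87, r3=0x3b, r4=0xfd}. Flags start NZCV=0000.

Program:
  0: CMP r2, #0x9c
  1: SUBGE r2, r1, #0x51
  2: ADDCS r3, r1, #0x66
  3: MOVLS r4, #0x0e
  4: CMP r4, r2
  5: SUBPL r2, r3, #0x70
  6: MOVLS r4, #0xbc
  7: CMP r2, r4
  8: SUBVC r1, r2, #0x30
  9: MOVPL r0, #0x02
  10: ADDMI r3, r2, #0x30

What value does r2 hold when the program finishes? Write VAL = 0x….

VAL = 0x87

[0] flags=1000 → (cmp)
[1] flags=1000 GE?F → skip
[2] flags=1000 CS?F → skip
[3] flags=1000 LS?T → r4=0x0e
[4] flags=1001 → (cmp)
[5] flags=1001 PL?F → skip
[6] flags=1001 LS?T → r4=0xbc
[7] flags=1000 → (cmp)
[8] flags=1000 VC?T → r1=0x57
[9] flags=1000 PL?F → skip
[10] flags=1000 MI?T → r3=0xb7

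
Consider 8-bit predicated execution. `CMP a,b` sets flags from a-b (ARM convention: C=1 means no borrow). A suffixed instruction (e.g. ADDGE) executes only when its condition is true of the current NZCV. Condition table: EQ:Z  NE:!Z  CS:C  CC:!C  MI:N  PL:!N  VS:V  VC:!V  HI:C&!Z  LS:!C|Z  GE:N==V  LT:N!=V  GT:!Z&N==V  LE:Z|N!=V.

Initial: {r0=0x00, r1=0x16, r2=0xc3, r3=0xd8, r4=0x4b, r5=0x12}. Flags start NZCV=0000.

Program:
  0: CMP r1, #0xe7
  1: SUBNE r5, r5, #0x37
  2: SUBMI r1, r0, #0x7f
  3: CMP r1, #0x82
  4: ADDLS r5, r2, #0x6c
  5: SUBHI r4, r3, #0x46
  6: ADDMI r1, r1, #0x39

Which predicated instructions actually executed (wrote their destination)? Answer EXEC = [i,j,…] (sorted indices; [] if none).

EXEC = [1,4,6]

[0] flags=0000 → (cmp)
[1] flags=0000 NE?T → r5=0xdb
[2] flags=0000 MI?F → skip
[3] flags=1001 → (cmp)
[4] flags=1001 LS?T → r5=0x2f
[5] flags=1001 HI?F → skip
[6] flags=1001 MI?T → r1=0x4f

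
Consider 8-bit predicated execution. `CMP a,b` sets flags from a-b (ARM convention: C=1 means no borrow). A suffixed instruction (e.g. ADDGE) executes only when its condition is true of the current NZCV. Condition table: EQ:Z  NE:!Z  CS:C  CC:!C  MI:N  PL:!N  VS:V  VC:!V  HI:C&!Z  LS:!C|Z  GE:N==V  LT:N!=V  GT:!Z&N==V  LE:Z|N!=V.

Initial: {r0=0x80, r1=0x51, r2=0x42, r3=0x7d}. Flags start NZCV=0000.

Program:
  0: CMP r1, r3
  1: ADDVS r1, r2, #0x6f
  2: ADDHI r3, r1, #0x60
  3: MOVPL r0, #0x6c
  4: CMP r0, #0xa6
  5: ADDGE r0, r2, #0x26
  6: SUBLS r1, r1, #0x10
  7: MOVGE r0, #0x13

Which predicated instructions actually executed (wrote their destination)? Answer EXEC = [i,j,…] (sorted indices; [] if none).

0: ✓ CMP  NZCV=1000
1: · ADDVS
2: · ADDHI
3: · MOVPL
4: ✓ CMP  NZCV=1000
5: · ADDGE
6: ✓ SUBLS  r1←0x41
7: · MOVGE

EXEC = [6]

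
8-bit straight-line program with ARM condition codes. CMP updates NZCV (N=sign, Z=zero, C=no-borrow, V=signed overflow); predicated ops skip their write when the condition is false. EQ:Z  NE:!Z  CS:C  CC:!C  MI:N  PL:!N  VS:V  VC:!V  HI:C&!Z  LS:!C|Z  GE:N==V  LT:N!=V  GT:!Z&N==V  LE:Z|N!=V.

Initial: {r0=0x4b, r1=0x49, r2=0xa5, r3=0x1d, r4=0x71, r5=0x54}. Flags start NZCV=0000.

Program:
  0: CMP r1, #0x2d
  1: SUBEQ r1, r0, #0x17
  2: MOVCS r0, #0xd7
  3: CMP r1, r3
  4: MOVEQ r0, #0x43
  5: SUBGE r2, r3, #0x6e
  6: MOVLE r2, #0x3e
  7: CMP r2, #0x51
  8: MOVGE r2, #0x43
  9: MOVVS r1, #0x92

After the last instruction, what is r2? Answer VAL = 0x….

VAL = 0xaf

[0] flags=0010 → (cmp)
[1] flags=0010 EQ?F → skip
[2] flags=0010 CS?T → r0=0xd7
[3] flags=0010 → (cmp)
[4] flags=0010 EQ?F → skip
[5] flags=0010 GE?T → r2=0xaf
[6] flags=0010 LE?F → skip
[7] flags=0011 → (cmp)
[8] flags=0011 GE?F → skip
[9] flags=0011 VS?T → r1=0x92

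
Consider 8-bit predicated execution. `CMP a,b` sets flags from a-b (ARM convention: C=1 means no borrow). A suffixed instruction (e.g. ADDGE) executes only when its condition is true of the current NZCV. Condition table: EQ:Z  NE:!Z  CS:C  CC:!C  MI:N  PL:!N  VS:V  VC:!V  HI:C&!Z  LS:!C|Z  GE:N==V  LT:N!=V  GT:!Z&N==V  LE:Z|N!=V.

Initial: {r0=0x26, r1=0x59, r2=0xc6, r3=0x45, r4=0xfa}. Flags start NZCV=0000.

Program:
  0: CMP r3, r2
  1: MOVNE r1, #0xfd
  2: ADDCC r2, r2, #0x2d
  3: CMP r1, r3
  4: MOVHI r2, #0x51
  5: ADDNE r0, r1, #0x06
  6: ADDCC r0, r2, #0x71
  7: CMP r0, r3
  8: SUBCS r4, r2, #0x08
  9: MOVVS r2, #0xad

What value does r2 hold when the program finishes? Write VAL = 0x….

[0] flags=0000 → (cmp)
[1] flags=0000 NE?T → r1=0xfd
[2] flags=0000 CC?T → r2=0xf3
[3] flags=1010 → (cmp)
[4] flags=1010 HI?T → r2=0x51
[5] flags=1010 NE?T → r0=0x03
[6] flags=1010 CC?F → skip
[7] flags=1000 → (cmp)
[8] flags=1000 CS?F → skip
[9] flags=1000 VS?F → skip

VAL = 0x51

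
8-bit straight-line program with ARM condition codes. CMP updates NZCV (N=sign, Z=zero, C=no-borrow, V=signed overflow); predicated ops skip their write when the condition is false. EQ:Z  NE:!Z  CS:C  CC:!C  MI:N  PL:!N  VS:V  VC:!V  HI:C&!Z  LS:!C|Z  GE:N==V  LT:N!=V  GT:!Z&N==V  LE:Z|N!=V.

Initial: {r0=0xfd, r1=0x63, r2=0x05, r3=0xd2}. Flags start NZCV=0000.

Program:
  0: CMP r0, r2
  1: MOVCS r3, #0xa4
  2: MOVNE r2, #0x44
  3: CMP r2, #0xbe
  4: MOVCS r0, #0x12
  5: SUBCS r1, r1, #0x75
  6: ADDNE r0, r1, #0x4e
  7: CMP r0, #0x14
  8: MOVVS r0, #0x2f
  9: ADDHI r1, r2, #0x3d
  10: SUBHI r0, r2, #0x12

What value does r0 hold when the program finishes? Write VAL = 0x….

VAL = 0x32

0: ✓ CMP  NZCV=1010
1: ✓ MOVCS  r3←0xa4
2: ✓ MOVNE  r2←0x44
3: ✓ CMP  NZCV=1001
4: · MOVCS
5: · SUBCS
6: ✓ ADDNE  r0←0xb1
7: ✓ CMP  NZCV=1010
8: · MOVVS
9: ✓ ADDHI  r1←0x81
10: ✓ SUBHI  r0←0x32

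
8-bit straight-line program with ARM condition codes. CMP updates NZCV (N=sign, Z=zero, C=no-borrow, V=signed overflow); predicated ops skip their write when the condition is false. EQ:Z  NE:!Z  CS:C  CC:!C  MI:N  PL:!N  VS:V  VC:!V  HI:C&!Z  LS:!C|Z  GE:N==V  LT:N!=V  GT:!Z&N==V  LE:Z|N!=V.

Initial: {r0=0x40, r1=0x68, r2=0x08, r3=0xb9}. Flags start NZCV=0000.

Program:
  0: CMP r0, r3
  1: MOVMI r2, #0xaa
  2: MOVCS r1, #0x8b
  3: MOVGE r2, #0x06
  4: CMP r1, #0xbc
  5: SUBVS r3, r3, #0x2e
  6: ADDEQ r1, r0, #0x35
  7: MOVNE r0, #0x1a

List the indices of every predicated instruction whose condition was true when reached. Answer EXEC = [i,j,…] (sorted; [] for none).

EXEC = [1,3,5,7]

0: ✓ CMP  NZCV=1001
1: ✓ MOVMI  r2←0xaa
2: · MOVCS
3: ✓ MOVGE  r2←0x06
4: ✓ CMP  NZCV=1001
5: ✓ SUBVS  r3←0x8b
6: · ADDEQ
7: ✓ MOVNE  r0←0x1a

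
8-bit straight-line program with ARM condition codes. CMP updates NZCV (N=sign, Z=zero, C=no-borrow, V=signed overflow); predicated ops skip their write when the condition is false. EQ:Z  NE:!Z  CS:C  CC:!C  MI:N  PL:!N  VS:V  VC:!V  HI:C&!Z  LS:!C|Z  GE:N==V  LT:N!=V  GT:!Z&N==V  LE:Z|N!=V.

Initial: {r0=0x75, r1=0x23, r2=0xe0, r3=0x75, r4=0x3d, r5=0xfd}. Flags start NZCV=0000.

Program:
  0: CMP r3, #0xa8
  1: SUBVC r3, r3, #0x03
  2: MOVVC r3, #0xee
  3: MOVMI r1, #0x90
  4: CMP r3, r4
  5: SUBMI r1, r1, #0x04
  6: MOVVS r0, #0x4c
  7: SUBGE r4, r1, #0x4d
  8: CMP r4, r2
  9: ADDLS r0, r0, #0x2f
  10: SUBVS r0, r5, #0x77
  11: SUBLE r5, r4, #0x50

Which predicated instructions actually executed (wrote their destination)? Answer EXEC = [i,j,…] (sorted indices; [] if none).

[0] flags=1001 → (cmp)
[1] flags=1001 VC?F → skip
[2] flags=1001 VC?F → skip
[3] flags=1001 MI?T → r1=0x90
[4] flags=0010 → (cmp)
[5] flags=0010 MI?F → skip
[6] flags=0010 VS?F → skip
[7] flags=0010 GE?T → r4=0x43
[8] flags=0000 → (cmp)
[9] flags=0000 LS?T → r0=0xa4
[10] flags=0000 VS?F → skip
[11] flags=0000 LE?F → skip

EXEC = [3,7,9]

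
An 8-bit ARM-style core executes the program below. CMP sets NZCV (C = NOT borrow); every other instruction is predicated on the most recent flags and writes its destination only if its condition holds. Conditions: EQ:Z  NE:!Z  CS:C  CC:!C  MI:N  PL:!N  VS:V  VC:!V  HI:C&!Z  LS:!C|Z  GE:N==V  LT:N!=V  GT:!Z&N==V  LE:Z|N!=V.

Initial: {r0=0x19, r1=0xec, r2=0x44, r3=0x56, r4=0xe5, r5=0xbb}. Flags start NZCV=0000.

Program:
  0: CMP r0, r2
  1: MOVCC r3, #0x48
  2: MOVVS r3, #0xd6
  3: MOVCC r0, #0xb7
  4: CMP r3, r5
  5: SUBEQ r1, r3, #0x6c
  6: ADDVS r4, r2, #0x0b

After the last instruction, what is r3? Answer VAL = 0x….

VAL = 0x48

0: ✓ CMP  NZCV=1000
1: ✓ MOVCC  r3←0x48
2: · MOVVS
3: ✓ MOVCC  r0←0xb7
4: ✓ CMP  NZCV=1001
5: · SUBEQ
6: ✓ ADDVS  r4←0x4f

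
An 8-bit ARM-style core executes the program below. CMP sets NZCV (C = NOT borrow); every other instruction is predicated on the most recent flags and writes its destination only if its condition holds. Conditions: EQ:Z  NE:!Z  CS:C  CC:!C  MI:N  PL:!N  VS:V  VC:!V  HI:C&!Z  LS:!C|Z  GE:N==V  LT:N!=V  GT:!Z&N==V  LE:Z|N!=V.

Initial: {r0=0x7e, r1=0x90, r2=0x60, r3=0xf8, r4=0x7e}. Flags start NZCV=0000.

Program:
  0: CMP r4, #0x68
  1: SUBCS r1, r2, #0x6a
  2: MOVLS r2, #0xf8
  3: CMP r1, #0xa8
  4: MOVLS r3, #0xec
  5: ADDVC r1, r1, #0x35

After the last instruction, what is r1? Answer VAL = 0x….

0: ✓ CMP  NZCV=0010
1: ✓ SUBCS  r1←0xf6
2: · MOVLS
3: ✓ CMP  NZCV=0010
4: · MOVLS
5: ✓ ADDVC  r1←0x2b

VAL = 0x2b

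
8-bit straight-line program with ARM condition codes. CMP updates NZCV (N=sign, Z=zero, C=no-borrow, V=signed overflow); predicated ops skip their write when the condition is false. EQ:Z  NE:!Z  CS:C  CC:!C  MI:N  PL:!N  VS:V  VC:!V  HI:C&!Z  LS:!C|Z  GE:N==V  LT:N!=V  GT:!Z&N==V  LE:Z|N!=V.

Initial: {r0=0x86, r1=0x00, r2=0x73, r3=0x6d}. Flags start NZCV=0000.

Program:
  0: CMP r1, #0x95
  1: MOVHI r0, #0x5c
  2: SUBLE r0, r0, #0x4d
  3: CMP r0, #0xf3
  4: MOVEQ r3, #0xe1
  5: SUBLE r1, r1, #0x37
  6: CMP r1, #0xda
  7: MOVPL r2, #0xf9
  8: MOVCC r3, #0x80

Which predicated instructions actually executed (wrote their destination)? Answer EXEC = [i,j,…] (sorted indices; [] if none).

0: ✓ CMP  NZCV=0000
1: · MOVHI
2: · SUBLE
3: ✓ CMP  NZCV=1000
4: · MOVEQ
5: ✓ SUBLE  r1←0xc9
6: ✓ CMP  NZCV=1000
7: · MOVPL
8: ✓ MOVCC  r3←0x80

EXEC = [5,8]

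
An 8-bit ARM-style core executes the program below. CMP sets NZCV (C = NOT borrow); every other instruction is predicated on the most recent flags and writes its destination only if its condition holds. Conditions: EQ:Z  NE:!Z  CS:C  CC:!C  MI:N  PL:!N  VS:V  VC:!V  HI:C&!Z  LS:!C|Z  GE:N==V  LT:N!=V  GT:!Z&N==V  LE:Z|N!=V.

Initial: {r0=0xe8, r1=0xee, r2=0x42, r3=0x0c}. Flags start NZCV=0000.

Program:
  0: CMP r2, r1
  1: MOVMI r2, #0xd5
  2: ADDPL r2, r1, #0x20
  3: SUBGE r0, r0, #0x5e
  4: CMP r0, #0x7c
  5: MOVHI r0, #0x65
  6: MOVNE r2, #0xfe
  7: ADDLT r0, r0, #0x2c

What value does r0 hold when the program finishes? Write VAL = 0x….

VAL = 0x91

0: ✓ CMP  NZCV=0000
1: · MOVMI
2: ✓ ADDPL  r2←0x0e
3: ✓ SUBGE  r0←0x8a
4: ✓ CMP  NZCV=0011
5: ✓ MOVHI  r0←0x65
6: ✓ MOVNE  r2←0xfe
7: ✓ ADDLT  r0←0x91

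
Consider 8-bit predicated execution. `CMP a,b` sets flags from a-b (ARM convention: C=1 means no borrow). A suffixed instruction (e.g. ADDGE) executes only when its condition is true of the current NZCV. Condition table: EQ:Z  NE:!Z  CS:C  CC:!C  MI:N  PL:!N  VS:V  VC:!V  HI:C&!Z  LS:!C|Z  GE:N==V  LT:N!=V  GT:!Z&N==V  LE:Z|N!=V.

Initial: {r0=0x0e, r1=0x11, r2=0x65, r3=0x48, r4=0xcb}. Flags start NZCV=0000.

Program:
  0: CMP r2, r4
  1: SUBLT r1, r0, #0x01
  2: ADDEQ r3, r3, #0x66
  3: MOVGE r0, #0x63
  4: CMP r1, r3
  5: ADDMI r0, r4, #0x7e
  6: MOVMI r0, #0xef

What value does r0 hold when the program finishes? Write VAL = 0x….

VAL = 0xef

0: ✓ CMP  NZCV=1001
1: · SUBLT
2: · ADDEQ
3: ✓ MOVGE  r0←0x63
4: ✓ CMP  NZCV=1000
5: ✓ ADDMI  r0←0x49
6: ✓ MOVMI  r0←0xef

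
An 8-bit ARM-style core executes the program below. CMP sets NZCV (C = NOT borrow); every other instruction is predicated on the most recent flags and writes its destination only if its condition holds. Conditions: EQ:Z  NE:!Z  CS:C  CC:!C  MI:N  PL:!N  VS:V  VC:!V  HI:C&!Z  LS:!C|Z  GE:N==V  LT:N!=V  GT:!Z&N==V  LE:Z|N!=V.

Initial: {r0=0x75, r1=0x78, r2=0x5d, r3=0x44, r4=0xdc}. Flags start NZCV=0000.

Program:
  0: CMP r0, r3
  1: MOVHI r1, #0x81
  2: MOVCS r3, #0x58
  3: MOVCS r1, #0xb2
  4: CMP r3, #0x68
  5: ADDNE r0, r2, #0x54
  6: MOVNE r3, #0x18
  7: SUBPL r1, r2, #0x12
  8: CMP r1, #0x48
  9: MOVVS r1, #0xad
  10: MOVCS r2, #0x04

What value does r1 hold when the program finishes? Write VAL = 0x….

VAL = 0xad

[0] flags=0010 → (cmp)
[1] flags=0010 HI?T → r1=0x81
[2] flags=0010 CS?T → r3=0x58
[3] flags=0010 CS?T → r1=0xb2
[4] flags=1000 → (cmp)
[5] flags=1000 NE?T → r0=0xb1
[6] flags=1000 NE?T → r3=0x18
[7] flags=1000 PL?F → skip
[8] flags=0011 → (cmp)
[9] flags=0011 VS?T → r1=0xad
[10] flags=0011 CS?T → r2=0x04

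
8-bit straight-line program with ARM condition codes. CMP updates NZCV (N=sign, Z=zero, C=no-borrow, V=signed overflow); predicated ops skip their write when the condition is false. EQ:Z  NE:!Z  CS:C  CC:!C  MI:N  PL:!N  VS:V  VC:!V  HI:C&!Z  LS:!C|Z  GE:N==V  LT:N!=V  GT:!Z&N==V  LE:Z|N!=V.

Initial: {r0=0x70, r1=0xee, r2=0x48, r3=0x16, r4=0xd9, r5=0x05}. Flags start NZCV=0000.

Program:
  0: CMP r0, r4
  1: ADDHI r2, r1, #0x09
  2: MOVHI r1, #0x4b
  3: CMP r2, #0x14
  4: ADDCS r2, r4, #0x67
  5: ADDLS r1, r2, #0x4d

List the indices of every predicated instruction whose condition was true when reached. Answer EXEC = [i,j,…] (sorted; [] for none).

[0] flags=1001 → (cmp)
[1] flags=1001 HI?F → skip
[2] flags=1001 HI?F → skip
[3] flags=0010 → (cmp)
[4] flags=0010 CS?T → r2=0x40
[5] flags=0010 LS?F → skip

EXEC = [4]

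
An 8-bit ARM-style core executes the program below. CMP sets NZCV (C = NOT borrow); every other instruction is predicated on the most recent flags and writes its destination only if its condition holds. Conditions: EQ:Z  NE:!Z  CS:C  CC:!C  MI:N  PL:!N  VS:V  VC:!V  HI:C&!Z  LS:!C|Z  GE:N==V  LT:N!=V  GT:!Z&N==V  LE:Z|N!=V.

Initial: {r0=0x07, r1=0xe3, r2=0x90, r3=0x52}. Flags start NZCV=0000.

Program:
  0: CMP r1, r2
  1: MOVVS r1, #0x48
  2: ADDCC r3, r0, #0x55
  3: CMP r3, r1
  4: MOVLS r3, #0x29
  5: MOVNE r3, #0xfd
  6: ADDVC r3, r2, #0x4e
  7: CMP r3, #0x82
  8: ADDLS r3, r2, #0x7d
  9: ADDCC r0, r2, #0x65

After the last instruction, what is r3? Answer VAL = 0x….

0: ✓ CMP  NZCV=0010
1: · MOVVS
2: · ADDCC
3: ✓ CMP  NZCV=0000
4: ✓ MOVLS  r3←0x29
5: ✓ MOVNE  r3←0xfd
6: ✓ ADDVC  r3←0xde
7: ✓ CMP  NZCV=0010
8: · ADDLS
9: · ADDCC

VAL = 0xde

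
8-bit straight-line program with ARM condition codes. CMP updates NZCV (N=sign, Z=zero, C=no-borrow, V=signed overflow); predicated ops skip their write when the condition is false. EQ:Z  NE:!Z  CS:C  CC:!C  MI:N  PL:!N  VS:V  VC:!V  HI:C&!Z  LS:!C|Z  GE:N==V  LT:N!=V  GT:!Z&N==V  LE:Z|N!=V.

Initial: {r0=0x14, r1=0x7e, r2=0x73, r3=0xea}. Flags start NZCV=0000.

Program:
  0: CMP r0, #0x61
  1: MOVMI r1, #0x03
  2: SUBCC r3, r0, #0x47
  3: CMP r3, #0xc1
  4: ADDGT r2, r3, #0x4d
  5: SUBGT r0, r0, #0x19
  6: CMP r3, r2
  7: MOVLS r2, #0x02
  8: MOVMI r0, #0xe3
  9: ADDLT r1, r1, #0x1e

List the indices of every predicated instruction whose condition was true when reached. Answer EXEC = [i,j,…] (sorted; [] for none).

[0] flags=1000 → (cmp)
[1] flags=1000 MI?T → r1=0x03
[2] flags=1000 CC?T → r3=0xcd
[3] flags=0010 → (cmp)
[4] flags=0010 GT?T → r2=0x1a
[5] flags=0010 GT?T → r0=0xfb
[6] flags=1010 → (cmp)
[7] flags=1010 LS?F → skip
[8] flags=1010 MI?T → r0=0xe3
[9] flags=1010 LT?T → r1=0x21

EXEC = [1,2,4,5,8,9]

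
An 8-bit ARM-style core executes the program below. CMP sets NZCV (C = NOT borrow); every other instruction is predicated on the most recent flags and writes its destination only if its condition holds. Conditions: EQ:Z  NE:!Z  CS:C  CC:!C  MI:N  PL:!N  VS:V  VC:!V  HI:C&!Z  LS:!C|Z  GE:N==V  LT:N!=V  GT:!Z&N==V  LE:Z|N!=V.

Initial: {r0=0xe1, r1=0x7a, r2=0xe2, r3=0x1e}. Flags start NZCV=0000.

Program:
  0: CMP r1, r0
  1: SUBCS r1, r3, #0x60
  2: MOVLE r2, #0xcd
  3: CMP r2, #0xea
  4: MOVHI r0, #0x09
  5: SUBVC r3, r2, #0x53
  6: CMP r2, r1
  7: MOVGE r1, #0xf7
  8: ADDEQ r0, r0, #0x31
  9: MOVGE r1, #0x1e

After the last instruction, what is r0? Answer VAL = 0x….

VAL = 0xe1

0: ✓ CMP  NZCV=1001
1: · SUBCS
2: · MOVLE
3: ✓ CMP  NZCV=1000
4: · MOVHI
5: ✓ SUBVC  r3←0x8f
6: ✓ CMP  NZCV=0011
7: · MOVGE
8: · ADDEQ
9: · MOVGE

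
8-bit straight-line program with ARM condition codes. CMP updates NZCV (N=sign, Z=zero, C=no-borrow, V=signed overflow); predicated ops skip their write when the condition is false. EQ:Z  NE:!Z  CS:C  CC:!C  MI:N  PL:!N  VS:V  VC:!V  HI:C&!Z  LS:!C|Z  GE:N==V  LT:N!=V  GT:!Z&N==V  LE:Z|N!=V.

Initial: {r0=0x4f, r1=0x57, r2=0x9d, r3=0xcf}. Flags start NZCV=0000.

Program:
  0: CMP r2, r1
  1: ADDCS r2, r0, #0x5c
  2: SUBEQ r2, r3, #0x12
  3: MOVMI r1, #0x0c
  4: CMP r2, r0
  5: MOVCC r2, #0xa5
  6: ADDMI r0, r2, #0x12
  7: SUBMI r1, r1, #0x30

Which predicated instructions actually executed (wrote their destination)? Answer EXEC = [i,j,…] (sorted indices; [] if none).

EXEC = [1]

[0] flags=0011 → (cmp)
[1] flags=0011 CS?T → r2=0xab
[2] flags=0011 EQ?F → skip
[3] flags=0011 MI?F → skip
[4] flags=0011 → (cmp)
[5] flags=0011 CC?F → skip
[6] flags=0011 MI?F → skip
[7] flags=0011 MI?F → skip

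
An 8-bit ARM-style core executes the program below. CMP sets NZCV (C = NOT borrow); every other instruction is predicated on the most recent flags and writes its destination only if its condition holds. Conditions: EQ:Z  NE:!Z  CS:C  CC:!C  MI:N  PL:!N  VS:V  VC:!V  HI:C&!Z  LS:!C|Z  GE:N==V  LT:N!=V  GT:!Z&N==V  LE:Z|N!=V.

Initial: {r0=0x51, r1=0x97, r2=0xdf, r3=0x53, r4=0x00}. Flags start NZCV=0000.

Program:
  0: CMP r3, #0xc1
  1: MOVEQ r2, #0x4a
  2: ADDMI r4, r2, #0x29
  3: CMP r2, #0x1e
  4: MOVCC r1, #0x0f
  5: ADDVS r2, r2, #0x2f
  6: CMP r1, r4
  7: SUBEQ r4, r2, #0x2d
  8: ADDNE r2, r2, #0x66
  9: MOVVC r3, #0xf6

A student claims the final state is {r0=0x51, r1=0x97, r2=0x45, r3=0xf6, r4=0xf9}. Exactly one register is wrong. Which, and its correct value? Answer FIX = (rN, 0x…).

[0] flags=1001 → (cmp)
[1] flags=1001 EQ?F → skip
[2] flags=1001 MI?T → r4=0x08
[3] flags=1010 → (cmp)
[4] flags=1010 CC?F → skip
[5] flags=1010 VS?F → skip
[6] flags=1010 → (cmp)
[7] flags=1010 EQ?F → skip
[8] flags=1010 NE?T → r2=0x45
[9] flags=1010 VC?T → r3=0xf6

FIX = (r4, 0x08)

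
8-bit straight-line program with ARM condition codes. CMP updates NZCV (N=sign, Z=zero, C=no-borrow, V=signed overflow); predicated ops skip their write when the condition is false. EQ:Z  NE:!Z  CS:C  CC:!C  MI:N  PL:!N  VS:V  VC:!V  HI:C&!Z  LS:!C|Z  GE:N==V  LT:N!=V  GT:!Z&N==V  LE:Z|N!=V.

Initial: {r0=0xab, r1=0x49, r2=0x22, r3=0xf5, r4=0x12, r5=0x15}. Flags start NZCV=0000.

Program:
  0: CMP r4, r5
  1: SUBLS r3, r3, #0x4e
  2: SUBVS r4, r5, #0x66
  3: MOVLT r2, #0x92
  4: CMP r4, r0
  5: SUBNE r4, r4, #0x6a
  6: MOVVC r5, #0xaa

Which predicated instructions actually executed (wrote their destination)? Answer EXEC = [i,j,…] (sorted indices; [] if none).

EXEC = [1,3,5,6]

0: ✓ CMP  NZCV=1000
1: ✓ SUBLS  r3←0xa7
2: · SUBVS
3: ✓ MOVLT  r2←0x92
4: ✓ CMP  NZCV=0000
5: ✓ SUBNE  r4←0xa8
6: ✓ MOVVC  r5←0xaa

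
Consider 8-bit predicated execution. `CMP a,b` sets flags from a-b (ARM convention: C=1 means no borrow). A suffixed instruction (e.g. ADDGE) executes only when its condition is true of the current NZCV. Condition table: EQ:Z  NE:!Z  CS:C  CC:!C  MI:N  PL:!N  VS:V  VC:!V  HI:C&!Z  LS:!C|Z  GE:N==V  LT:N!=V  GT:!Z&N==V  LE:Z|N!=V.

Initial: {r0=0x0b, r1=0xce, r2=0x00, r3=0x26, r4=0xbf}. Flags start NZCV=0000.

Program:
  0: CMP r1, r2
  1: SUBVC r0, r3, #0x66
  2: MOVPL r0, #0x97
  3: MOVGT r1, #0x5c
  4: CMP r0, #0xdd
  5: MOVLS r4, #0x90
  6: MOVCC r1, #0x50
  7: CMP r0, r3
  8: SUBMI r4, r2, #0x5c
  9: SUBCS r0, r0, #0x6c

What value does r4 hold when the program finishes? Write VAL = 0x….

0: ✓ CMP  NZCV=1010
1: ✓ SUBVC  r0←0xc0
2: · MOVPL
3: · MOVGT
4: ✓ CMP  NZCV=1000
5: ✓ MOVLS  r4←0x90
6: ✓ MOVCC  r1←0x50
7: ✓ CMP  NZCV=1010
8: ✓ SUBMI  r4←0xa4
9: ✓ SUBCS  r0←0x54

VAL = 0xa4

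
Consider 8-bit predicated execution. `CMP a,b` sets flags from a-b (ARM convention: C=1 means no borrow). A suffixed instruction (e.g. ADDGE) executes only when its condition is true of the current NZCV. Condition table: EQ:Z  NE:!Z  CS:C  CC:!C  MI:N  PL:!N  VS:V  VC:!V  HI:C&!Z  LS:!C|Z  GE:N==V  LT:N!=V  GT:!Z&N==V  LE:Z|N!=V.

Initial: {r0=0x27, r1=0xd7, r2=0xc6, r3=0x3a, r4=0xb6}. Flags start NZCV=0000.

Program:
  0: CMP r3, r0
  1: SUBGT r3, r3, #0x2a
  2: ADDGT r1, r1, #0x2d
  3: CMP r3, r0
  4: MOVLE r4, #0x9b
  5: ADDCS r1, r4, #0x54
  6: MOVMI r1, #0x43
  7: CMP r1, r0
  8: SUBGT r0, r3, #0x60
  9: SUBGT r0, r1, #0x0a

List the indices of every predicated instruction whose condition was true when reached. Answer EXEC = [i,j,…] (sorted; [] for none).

[0] flags=0010 → (cmp)
[1] flags=0010 GT?T → r3=0x10
[2] flags=0010 GT?T → r1=0x04
[3] flags=1000 → (cmp)
[4] flags=1000 LE?T → r4=0x9b
[5] flags=1000 CS?F → skip
[6] flags=1000 MI?T → r1=0x43
[7] flags=0010 → (cmp)
[8] flags=0010 GT?T → r0=0xb0
[9] flags=0010 GT?T → r0=0x39

EXEC = [1,2,4,6,8,9]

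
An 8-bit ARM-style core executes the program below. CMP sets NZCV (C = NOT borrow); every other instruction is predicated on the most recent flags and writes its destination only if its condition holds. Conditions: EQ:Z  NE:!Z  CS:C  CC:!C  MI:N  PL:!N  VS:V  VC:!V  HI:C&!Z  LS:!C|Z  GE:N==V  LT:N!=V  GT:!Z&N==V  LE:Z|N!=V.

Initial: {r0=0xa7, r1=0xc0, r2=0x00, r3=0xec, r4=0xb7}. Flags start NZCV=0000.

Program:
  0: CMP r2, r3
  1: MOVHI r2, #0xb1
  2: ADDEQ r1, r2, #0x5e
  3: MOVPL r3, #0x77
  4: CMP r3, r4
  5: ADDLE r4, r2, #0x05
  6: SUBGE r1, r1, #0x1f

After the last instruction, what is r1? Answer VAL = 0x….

VAL = 0xa1

[0] flags=0000 → (cmp)
[1] flags=0000 HI?F → skip
[2] flags=0000 EQ?F → skip
[3] flags=0000 PL?T → r3=0x77
[4] flags=1001 → (cmp)
[5] flags=1001 LE?F → skip
[6] flags=1001 GE?T → r1=0xa1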